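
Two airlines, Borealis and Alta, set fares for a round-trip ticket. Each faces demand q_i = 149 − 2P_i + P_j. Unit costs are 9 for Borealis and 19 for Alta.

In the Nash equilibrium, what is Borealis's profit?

4608

Borealis's profit: π = (P_{Borealis} − 9)(149 − 2P_{Borealis} + P_{Alta}).
∂π/∂P_{Borealis} = 167 − 4P_{Borealis} + P_{Alta} = 0 ⇒ P_{Borealis} = 41.75 + 0.25P_{Alta}.
Similarly P_{Alta} = 46.75 + 0.25P_{Borealis}.
Substituting the second reaction function into the first: P_{Borealis} = 41.75 + 0.25(46.75 + 0.25P_{Borealis}), which gives 0.9375P_{Borealis} = 53.4375 ⇒ P_{Borealis} = 57.
Then P_{Alta} = 46.75 + 0.25·57 = 61.
q_{Borealis} = 149 − 2·57 + 61 = 96.
Profit = (57 − 9)·96 = 4608.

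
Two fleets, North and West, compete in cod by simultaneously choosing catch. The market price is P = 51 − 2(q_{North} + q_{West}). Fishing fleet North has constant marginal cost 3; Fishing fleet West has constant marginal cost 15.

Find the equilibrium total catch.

14

Fishing fleet North's profit: π = q_{North}(51 − 2(q_{North} + q_{West})) − 3q_{North}.
∂π/∂q_{North} = 48 − 4q_{North} − 2q_{West} = 0, so q_{North} = 12 − 0.5q_{West}.
By the same steps for West: q_{West} = 9 − 0.5q_{North}.
Solving the two reaction functions simultaneously: (1 − (−0.5)(−0.5))q_{North} = 12 − 0.5·9, so 0.75q_{North} = 7.5 and q_{North} = 10.
Then q_{West} = 9 − 0.5·10 = 4.
Total catch: 10 + 4 = 14.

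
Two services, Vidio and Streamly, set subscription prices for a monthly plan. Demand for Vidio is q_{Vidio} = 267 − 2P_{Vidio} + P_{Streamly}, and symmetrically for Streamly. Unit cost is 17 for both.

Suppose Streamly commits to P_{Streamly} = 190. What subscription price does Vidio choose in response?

122.75

Vidio's profit: π = (P_{Vidio} − 17)(267 − 2P_{Vidio} + P_{Streamly}).
∂π/∂P_{Vidio} = 301 − 4P_{Vidio} + P_{Streamly} = 0 ⇒ P_{Vidio} = 75.25 + 0.25P_{Streamly}.
At P_{Streamly} = 190: P_{Vidio} = 75.25 + 0.25·190 = 122.75.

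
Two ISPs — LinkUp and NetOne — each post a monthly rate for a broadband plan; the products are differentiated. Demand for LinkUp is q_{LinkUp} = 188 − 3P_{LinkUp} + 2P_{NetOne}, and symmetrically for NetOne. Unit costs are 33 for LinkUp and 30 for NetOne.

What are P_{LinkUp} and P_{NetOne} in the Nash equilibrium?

71.1875, 70.0625

LinkUp's profit: π = (P_{LinkUp} − 33)(188 − 3P_{LinkUp} + 2P_{NetOne}).
∂π/∂P_{LinkUp} = 287 − 6P_{LinkUp} + 2P_{NetOne} = 0 ⇒ P_{LinkUp} = 287/6 + (1/3)P_{NetOne}.
Similarly P_{NetOne} = 139/3 + (1/3)P_{LinkUp}.
Plugging P_{NetOne} into LinkUp's best response: P_{LinkUp} = 287/6 + (1/3)(139/3 + (1/3)P_{LinkUp}) ⇒ (8/9)P_{LinkUp} = 1139/18, so P_{LinkUp} = 71.1875.
Then P_{NetOne} = 139/3 + (1/3)·71.1875 = 70.0625.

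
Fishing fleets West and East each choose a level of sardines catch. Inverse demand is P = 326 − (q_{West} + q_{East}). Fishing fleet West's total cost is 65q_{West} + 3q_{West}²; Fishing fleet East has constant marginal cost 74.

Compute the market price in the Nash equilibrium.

191

Fishing fleet West's profit: π = q_{West}(326 − (q_{West} + q_{East})) − 65q_{West} − 3q_{West}².
∂π/∂q_{West} = 261 − 8q_{West} − q_{East} = 0, so q_{West} = 32.625 − 0.125q_{East}.
For East: ∂π/∂q_{East} = 252 − 2q_{East} − q_{West} = 0 ⇒ q_{East} = 126 − 0.5q_{West}.
Plugging q_{East} into West's best response: q_{West} = 32.625 − 0.125(126 − 0.5q_{West}) ⇒ 0.9375q_{West} = 16.875, so q_{West} = 18.
Then q_{East} = 126 − 0.5·18 = 117.
Equilibrium price: P = 326 − 135 = 191.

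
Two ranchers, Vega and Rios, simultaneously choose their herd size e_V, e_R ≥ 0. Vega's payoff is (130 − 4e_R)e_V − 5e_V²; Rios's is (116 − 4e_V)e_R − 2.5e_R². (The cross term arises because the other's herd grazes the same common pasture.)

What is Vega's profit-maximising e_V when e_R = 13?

7.8

Expanding Vega's payoff: 130e_V − 4e_Re_V − 5e_V².
∂π/∂e_V = 130 − 4e_R − 10e_V = 0, so e_V = 13 − 0.4e_R.
At e_R = 13: e_V = 13 − 0.4·13 = 7.8.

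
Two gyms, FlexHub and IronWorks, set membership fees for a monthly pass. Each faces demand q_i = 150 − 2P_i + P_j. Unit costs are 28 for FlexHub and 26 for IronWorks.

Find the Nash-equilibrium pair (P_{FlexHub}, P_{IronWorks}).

FlexHub's profit: π = (P_{FlexHub} − 28)(150 − 2P_{FlexHub} + P_{IronWorks}).
∂π/∂P_{FlexHub} = 206 − 4P_{FlexHub} + P_{IronWorks} = 0 ⇒ P_{FlexHub} = 51.5 + 0.25P_{IronWorks}.
Similarly P_{IronWorks} = 50.5 + 0.25P_{FlexHub}.
Plugging P_{IronWorks} into FlexHub's best response: P_{FlexHub} = 51.5 + 0.25(50.5 + 0.25P_{FlexHub}) ⇒ 0.9375P_{FlexHub} = 64.125, so P_{FlexHub} = 68.4.
Then P_{IronWorks} = 50.5 + 0.25·68.4 = 67.6.

68.4, 67.6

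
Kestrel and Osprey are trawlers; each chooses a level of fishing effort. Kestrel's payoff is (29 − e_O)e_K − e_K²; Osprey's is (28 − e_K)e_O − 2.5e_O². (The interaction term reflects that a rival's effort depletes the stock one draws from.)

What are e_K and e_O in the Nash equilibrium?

Expanding Kestrel's payoff: 29e_K − e_Oe_K − e_K².
∂π/∂e_K = 29 − e_O − 2e_K = 0, so e_K = 14.5 − 0.5e_O.
Likewise for Osprey: e_O = 5.6 − 0.2e_K.
Plugging e_O into Kestrel's best response: e_K = 14.5 − 0.5(5.6 − 0.2e_K) ⇒ 0.9e_K = 11.7, so e_K = 13.
Then e_O = 5.6 − 0.2·13 = 3.

13, 3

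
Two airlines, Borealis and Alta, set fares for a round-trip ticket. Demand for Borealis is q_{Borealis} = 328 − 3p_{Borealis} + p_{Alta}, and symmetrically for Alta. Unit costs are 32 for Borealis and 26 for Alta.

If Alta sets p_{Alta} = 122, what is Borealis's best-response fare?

Borealis's profit: π = (p_{Borealis} − 32)(328 − 3p_{Borealis} + p_{Alta}).
∂π/∂p_{Borealis} = 424 − 6p_{Borealis} + p_{Alta} = 0 ⇒ p_{Borealis} = 212/3 + (1/6)p_{Alta}.
At p_{Alta} = 122: p_{Borealis} = 212/3 + (1/6)·122 = 91.

91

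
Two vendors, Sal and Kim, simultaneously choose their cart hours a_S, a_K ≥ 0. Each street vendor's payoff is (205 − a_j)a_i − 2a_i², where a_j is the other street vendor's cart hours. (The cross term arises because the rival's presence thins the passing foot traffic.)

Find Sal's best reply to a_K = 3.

50.5

Sal's payoff is (205 − a_K)a_S − 2a_S².
∂π/∂a_S = 205 − a_K − 4a_S = 0, so a_S = 51.25 − 0.25a_K.
At a_K = 3: a_S = 51.25 − 0.25·3 = 50.5.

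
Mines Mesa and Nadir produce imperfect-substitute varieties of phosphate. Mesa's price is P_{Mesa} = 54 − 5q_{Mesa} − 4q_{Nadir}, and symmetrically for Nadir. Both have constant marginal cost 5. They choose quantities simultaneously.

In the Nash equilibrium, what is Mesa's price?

22.5

Mine Mesa's profit: π = q_{Mesa}(54 − 5q_{Mesa} − 4q_{Nadir}) − 5q_{Mesa}.
∂π/∂q_{Mesa} = 49 − 10q_{Mesa} − 4q_{Nadir} = 0 ⇒ q_{Mesa} = 4.9 − 0.4q_{Nadir}.
Setting q_{Mesa} = q_{Nadir} in the reaction function: q_{Mesa} = 4.9 − 0.4q_{Mesa}, so q_{Mesa} = 4.9 / 1.4 = 3.5.
P_{Mesa} = 54 − 5·3.5 − 4·3.5 = 22.5.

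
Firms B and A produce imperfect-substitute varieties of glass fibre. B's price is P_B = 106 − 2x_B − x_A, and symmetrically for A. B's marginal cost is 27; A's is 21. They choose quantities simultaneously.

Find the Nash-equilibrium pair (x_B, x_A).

15.4, 17.4

Firm B's profit: π = x_B(106 − 2x_B − x_A) − 27x_B.
∂π/∂x_B = 79 − 4x_B − x_A = 0 ⇒ x_B = 19.75 − 0.25x_A.
Similarly x_A = 21.25 − 0.25x_B.
Solving the two reaction functions simultaneously: (1 − (−0.25)(−0.25))x_B = 19.75 − 0.25·21.25, so 0.9375x_B = 14.4375 and x_B = 15.4.
Then x_A = 21.25 − 0.25·15.4 = 17.4.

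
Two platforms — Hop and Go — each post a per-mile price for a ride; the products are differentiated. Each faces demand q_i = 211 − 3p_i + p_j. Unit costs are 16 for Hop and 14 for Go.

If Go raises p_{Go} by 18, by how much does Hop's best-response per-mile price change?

3

Hop's profit: π = (p_{Hop} − 16)(211 − 3p_{Hop} + p_{Go}).
∂π/∂p_{Hop} = 259 − 6p_{Hop} + p_{Go} = 0 ⇒ p_{Hop} = 259/6 + (1/6)p_{Go}.
The reaction-function slope is 1/6, so an 18-unit rise in p_{Go} moves p_{Hop} by 1/6 × 18 = 3. Hop's best response rises — the actions are strategic complements.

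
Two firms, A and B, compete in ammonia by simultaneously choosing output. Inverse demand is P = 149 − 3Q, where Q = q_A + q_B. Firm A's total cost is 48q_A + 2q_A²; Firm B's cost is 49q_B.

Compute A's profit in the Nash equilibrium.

Firm A's profit: π = q_A(149 − 3(q_A + q_B)) − 48q_A − 2q_A².
∂π/∂q_A = 101 − 10q_A − 3q_B = 0, so q_A = 10.1 − 0.3q_B.
For B: ∂π/∂q_B = 100 − 6q_B − 3q_A = 0 ⇒ q_B = 50/3 − 0.5q_A.
Solving the two reaction functions simultaneously: (1 − (−0.3)(−0.5))q_A = 10.1 − 0.3·(50/3), so 0.85q_A = 5.1 and q_A = 6.
Then q_B = 50/3 − 0.5·6 = 41/3.
Price P = 149 − 3·(59/3) = 90.
A's profit: (90 − 48)·6 − 2(6)² = 180.

180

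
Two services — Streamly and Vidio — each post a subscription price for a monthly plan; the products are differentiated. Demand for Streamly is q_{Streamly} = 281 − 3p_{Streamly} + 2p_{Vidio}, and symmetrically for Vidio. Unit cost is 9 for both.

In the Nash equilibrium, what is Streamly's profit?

13872

Streamly's profit: π = (p_{Streamly} − 9)(281 − 3p_{Streamly} + 2p_{Vidio}).
∂π/∂p_{Streamly} = 308 − 6p_{Streamly} + 2p_{Vidio} = 0 ⇒ p_{Streamly} = 154/3 + (1/3)p_{Vidio}.
The game is symmetric, so in equilibrium p_{Vidio} = p_{Streamly}: the reaction function gives (2/3)p_{Streamly} = 154/3, hence p_{Streamly} = 77.
q_{Streamly} = 281 − 3·77 + 2·77 = 204.
Profit = (77 − 9)·204 = 13872.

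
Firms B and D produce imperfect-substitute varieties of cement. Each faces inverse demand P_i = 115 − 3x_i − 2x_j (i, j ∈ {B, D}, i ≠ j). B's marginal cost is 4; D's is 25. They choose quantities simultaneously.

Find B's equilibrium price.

Firm B's profit: π = x_B(115 − 3x_B − 2x_D) − 4x_B.
∂π/∂x_B = 111 − 6x_B − 2x_D = 0 ⇒ x_B = 18.5 − (1/3)x_D.
Similarly x_D = 15 − (1/3)x_B.
Substituting the second reaction function into the first: x_B = 18.5 − (1/3)(15 − (1/3)x_B), which gives (8/9)x_B = 13.5 ⇒ x_B = 15.1875.
Then x_D = 15 − (1/3)·15.1875 = 9.9375.
P_B = 115 − 3·15.1875 − 2·9.9375 = 49.5625.

49.5625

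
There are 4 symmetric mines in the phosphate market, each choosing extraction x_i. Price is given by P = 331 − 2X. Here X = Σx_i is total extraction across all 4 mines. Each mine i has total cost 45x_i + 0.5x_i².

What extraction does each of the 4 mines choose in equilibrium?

A representative mine's profit is π_i = x_i(331 − 2X) − 45x_i − 0.5x_i², with X = x_i + Σ_{j≠i} x_j.
First-order condition: 286 − 5x_i − 2Σ_{j≠i} x_j = 0.
Imposing symmetry (x_j = x for all j) turns Σ_{j≠i} x_j into 3x, so 286 = 11x and x = 26.

26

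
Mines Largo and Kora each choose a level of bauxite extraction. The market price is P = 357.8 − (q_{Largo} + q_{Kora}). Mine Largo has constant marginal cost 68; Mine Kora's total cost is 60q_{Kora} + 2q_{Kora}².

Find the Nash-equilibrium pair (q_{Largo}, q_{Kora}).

Mine Largo's profit: π = q_{Largo}(357.8 − (q_{Largo} + q_{Kora})) − 68q_{Largo}.
∂π/∂q_{Largo} = 289.8 − 2q_{Largo} − q_{Kora} = 0, so q_{Largo} = 144.9 − 0.5q_{Kora}.
For Kora: ∂π/∂q_{Kora} = 297.8 − 6q_{Kora} − q_{Largo} = 0 ⇒ q_{Kora} = 1489/30 − (1/6)q_{Largo}.
Solving the two reaction functions simultaneously: (1 − (−0.5)(−1/6))q_{Largo} = 144.9 − 0.5·(1489/30), so (11/12)q_{Largo} = 1441/12 and q_{Largo} = 131.
Then q_{Kora} = 1489/30 − (1/6)·131 = 27.8.

131, 27.8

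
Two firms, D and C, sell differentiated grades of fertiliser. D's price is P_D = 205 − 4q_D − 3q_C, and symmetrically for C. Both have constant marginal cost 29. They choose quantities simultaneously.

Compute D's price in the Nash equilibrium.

93

Firm D's profit: π = q_D(205 − 4q_D − 3q_C) − 29q_D.
∂π/∂q_D = 176 − 8q_D − 3q_C = 0 ⇒ q_D = 22 − 0.375q_C.
Setting q_D = q_C in the reaction function: q_D = 22 − 0.375q_D, so q_D = 22 / 1.375 = 16.
P_D = 205 − 4·16 − 3·16 = 93.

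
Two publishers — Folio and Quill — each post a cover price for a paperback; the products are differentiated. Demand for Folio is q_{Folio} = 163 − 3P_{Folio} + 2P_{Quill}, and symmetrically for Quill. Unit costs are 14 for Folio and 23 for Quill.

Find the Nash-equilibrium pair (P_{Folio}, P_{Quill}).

Folio's profit: π = (P_{Folio} − 14)(163 − 3P_{Folio} + 2P_{Quill}).
∂π/∂P_{Folio} = 205 − 6P_{Folio} + 2P_{Quill} = 0 ⇒ P_{Folio} = 205/6 + (1/3)P_{Quill}.
Similarly P_{Quill} = 116/3 + (1/3)P_{Folio}.
Substituting the second reaction function into the first: P_{Folio} = 205/6 + (1/3)(116/3 + (1/3)P_{Folio}), which gives (8/9)P_{Folio} = 847/18 ⇒ P_{Folio} = 52.9375.
Then P_{Quill} = 116/3 + (1/3)·52.9375 = 56.3125.

52.9375, 56.3125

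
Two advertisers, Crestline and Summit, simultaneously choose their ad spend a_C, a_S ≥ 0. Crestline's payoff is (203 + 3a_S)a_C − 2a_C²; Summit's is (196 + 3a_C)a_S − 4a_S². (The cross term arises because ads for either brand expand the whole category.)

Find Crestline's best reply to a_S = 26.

Expanding Crestline's payoff: 203a_C + 3a_Sa_C − 2a_C².
∂π/∂a_C = 203 + 3a_S − 4a_C = 0, so a_C = 50.75 + 0.75a_S.
At a_S = 26: a_C = 50.75 + 0.75·26 = 70.25.

70.25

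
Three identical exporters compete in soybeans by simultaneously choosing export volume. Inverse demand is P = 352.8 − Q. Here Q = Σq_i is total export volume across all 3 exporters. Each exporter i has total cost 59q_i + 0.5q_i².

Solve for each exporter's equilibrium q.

58.76

A representative exporter's profit is π_i = q_i(352.8 − Q) − 59q_i − 0.5q_i², with Q = q_i + Σ_{j≠i} q_j.
First-order condition: 293.8 − 3q_i − Σ_{j≠i} q_j = 0.
In a symmetric equilibrium every exporter chooses the same q, so Σ_{j≠i} q_j = 2q. The condition becomes 293.8 − 5q = 0, giving q = 293.8/5 = 58.76.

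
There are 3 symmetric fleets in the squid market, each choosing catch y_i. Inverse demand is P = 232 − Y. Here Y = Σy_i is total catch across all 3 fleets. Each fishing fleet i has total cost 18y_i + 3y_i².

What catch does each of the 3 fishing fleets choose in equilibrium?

21.4

A representative fishing fleet's profit is π_i = y_i(232 − Y) − 18y_i − 3y_i², with Y = y_i + Σ_{j≠i} y_j.
First-order condition: 214 − 8y_i − Σ_{j≠i} y_j = 0.
With identical fishing fleets, set every y_j = y: then 214 − 8y − 2y = 0, i.e. y = 214/10 = 21.4.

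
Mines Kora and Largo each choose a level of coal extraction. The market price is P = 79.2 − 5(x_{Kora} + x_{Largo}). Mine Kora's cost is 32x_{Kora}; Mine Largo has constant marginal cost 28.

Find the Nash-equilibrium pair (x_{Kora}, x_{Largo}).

2.88, 3.68

Mine Kora's profit: π = x_{Kora}(79.2 − 5(x_{Kora} + x_{Largo})) − 32x_{Kora}.
∂π/∂x_{Kora} = 47.2 − 10x_{Kora} − 5x_{Largo} = 0, so x_{Kora} = 4.72 − 0.5x_{Largo}.
By the same steps for Largo: x_{Largo} = 5.12 − 0.5x_{Kora}.
Solving the two reaction functions simultaneously: (1 − (−0.5)(−0.5))x_{Kora} = 4.72 − 0.5·5.12, so 0.75x_{Kora} = 2.16 and x_{Kora} = 2.88.
Then x_{Largo} = 5.12 − 0.5·2.88 = 3.68.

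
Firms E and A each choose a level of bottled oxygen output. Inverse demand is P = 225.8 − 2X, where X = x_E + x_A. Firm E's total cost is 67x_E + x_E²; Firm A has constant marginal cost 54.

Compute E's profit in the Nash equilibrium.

637.7292

Firm E's profit: π = x_E(225.8 − 2(x_E + x_A)) − 67x_E − x_E².
∂π/∂x_E = 158.8 − 6x_E − 2x_A = 0, so x_E = 397/15 − (1/3)x_A.
For A: ∂π/∂x_A = 171.8 − 4x_A − 2x_E = 0 ⇒ x_A = 42.95 − 0.5x_E.
Substituting the second reaction function into the first: x_E = 397/15 − (1/3)(42.95 − 0.5x_E), which gives (5/6)x_E = 12.15 ⇒ x_E = 14.58.
Then x_A = 42.95 − 0.5·14.58 = 35.66.
Price P = 225.8 − 2·50.24 = 125.32.
E's profit: (125.32 − 67)·14.58 − (14.58)² = 637.7292.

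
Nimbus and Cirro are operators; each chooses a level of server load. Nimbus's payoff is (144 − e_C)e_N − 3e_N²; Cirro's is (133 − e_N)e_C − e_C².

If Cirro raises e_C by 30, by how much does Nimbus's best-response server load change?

Expanding Nimbus's payoff: 144e_N − e_Ce_N − 3e_N².
∂π/∂e_N = 144 − e_C − 6e_N = 0, so e_N = 24 − (1/6)e_C.
The reaction-function slope is −1/6, so a 30-unit rise in e_C moves e_N by −1/6 × 30 = −5. Nimbus's best response falls — the actions are strategic substitutes.

-5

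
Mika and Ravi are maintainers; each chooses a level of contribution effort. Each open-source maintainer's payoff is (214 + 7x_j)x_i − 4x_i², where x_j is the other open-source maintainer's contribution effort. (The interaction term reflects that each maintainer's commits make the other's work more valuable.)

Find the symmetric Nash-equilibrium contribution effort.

214

Mika's payoff is (214 + 7x_R)x_M − 4x_M².
∂π/∂x_M = 214 + 7x_R − 8x_M = 0, so x_M = 26.75 + 0.875x_R.
Setting x_M = x_R in the reaction function: x_M = 26.75 + 0.875x_M, so x_M = 26.75 / 0.125 = 214.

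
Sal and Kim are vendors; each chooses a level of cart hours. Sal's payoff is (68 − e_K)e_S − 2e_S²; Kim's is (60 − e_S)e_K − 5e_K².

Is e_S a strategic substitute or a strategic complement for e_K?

strategic substitutes

Expanding Sal's payoff: 68e_S − e_Ke_S − 2e_S².
∂π/∂e_S = 68 − e_K − 4e_S = 0, so e_S = 17 − 0.25e_K.
The best-response slope de_S/de_K = −0.25 < 0: the reaction function is downward-sloping, so the choices are strategic substitutes.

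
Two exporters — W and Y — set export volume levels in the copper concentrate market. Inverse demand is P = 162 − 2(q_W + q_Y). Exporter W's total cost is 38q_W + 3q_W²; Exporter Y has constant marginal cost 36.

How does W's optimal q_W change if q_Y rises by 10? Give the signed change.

Exporter W's profit: π = q_W(162 − 2(q_W + q_Y)) − 38q_W − 3q_W².
∂π/∂q_W = 124 − 10q_W − 2q_Y = 0, so q_W = 12.4 − 0.2q_Y.
The reaction-function slope is −0.2, so a 10-unit rise in q_Y moves q_W by −0.2 × 10 = −2. W's best response falls — the actions are strategic substitutes.

-2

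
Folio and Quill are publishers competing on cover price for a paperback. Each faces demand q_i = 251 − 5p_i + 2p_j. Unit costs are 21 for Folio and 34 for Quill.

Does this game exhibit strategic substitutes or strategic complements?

strategic complements

Folio's profit: π = (p_{Folio} − 21)(251 − 5p_{Folio} + 2p_{Quill}).
∂π/∂p_{Folio} = 356 − 10p_{Folio} + 2p_{Quill} = 0 ⇒ p_{Folio} = 35.6 + 0.2p_{Quill}.
The best-response slope dp_{Folio}/dp_{Quill} = 0.2 > 0: the reaction function is upward-sloping, so the choices are strategic complements.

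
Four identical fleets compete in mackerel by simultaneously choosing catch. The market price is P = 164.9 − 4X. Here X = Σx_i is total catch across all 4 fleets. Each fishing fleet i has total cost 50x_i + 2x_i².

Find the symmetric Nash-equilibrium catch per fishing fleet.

4.7875

A representative fishing fleet's profit is π_i = x_i(164.9 − 4X) − 50x_i − 2x_i², with X = x_i + Σ_{j≠i} x_j.
First-order condition: 114.9 − 12x_i − 4Σ_{j≠i} x_j = 0.
Imposing symmetry (x_j = x for all j) turns Σ_{j≠i} x_j into 3x, so 114.9 = 24x and x = 4.7875.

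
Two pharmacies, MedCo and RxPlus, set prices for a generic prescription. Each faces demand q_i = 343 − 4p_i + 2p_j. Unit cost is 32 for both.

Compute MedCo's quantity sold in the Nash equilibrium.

186

MedCo's profit: π = (p_{MedCo} − 32)(343 − 4p_{MedCo} + 2p_{RxPlus}).
∂π/∂p_{MedCo} = 471 − 8p_{MedCo} + 2p_{RxPlus} = 0 ⇒ p_{MedCo} = 58.875 + 0.25p_{RxPlus}.
The game is symmetric, so in equilibrium p_{RxPlus} = p_{MedCo}: the reaction function gives 0.75p_{MedCo} = 58.875, hence p_{MedCo} = 78.5.
q_{MedCo} = 343 − 4·78.5 + 2·78.5 = 186.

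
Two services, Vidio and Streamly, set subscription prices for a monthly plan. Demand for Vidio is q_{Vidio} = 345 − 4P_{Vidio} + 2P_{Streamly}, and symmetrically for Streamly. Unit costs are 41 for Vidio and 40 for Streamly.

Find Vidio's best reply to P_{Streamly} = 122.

94.125

Vidio's profit: π = (P_{Vidio} − 41)(345 − 4P_{Vidio} + 2P_{Streamly}).
∂π/∂P_{Vidio} = 509 − 8P_{Vidio} + 2P_{Streamly} = 0 ⇒ P_{Vidio} = 63.625 + 0.25P_{Streamly}.
At P_{Streamly} = 122: P_{Vidio} = 63.625 + 0.25·122 = 94.125.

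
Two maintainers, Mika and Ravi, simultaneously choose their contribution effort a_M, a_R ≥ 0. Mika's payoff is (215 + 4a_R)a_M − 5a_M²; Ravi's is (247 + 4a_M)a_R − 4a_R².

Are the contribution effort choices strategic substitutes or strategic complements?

Expanding Mika's payoff: 215a_M + 4a_Ra_M − 5a_M².
∂π/∂a_M = 215 + 4a_R − 10a_M = 0, so a_M = 21.5 + 0.4a_R.
The best-response slope da_M/da_R = 0.4 > 0: the reaction function is upward-sloping, so the choices are strategic complements.

strategic complements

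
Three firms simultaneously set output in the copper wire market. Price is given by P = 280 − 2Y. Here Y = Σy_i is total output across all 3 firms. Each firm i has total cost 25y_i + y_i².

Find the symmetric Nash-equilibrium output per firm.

A representative firm's profit is π_i = y_i(280 − 2Y) − 25y_i − y_i², with Y = y_i + Σ_{j≠i} y_j.
First-order condition: 255 − 6y_i − 2Σ_{j≠i} y_j = 0.
In a symmetric equilibrium every firm chooses the same y, so Σ_{j≠i} y_j = 2y. The condition becomes 255 − 10y = 0, giving y = 255/10 = 25.5.

25.5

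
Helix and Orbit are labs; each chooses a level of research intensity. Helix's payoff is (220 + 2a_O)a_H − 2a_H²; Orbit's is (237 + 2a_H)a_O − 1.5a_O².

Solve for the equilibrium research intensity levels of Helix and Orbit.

141.75, 173.5

Expanding Helix's payoff: 220a_H + 2a_Oa_H − 2a_H².
∂π/∂a_H = 220 + 2a_O − 4a_H = 0, so a_H = 55 + 0.5a_O.
Likewise for Orbit: a_O = 79 + (2/3)a_H.
Plugging a_O into Helix's best response: a_H = 55 + 0.5(79 + (2/3)a_H) ⇒ (2/3)a_H = 94.5, so a_H = 141.75.
Then a_O = 79 + (2/3)·141.75 = 173.5.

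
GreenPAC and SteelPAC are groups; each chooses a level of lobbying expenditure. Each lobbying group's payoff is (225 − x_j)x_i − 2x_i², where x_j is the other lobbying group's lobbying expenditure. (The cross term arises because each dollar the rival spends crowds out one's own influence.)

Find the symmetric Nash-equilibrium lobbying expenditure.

GreenPAC's payoff is (225 − x_S)x_G − 2x_G².
∂π/∂x_G = 225 − x_S − 4x_G = 0, so x_G = 56.25 − 0.25x_S.
The game is symmetric, so in equilibrium x_S = x_G: the reaction function gives 1.25x_G = 56.25, hence x_G = 45.

45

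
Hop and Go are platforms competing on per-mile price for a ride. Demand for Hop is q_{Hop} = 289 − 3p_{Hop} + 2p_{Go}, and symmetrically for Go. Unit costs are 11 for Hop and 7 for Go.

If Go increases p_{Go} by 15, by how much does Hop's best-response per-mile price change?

Hop's profit: π = (p_{Hop} − 11)(289 − 3p_{Hop} + 2p_{Go}).
∂π/∂p_{Hop} = 322 − 6p_{Hop} + 2p_{Go} = 0 ⇒ p_{Hop} = 161/3 + (1/3)p_{Go}.
The reaction-function slope is 1/3, so a 15-unit rise in p_{Go} moves p_{Hop} by 1/3 × 15 = 5. Hop's best response rises — the actions are strategic complements.

5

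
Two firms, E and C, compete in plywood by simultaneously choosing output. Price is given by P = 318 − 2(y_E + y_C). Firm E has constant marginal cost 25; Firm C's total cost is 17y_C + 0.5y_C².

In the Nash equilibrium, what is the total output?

Firm E's profit: π = y_E(318 − 2(y_E + y_C)) − 25y_E.
∂π/∂y_E = 293 − 4y_E − 2y_C = 0, so y_E = 73.25 − 0.5y_C.
For C: ∂π/∂y_C = 301 − 5y_C − 2y_E = 0 ⇒ y_C = 60.2 − 0.4y_E.
Substituting the second reaction function into the first: y_E = 73.25 − 0.5(60.2 − 0.4y_E), which gives 0.8y_E = 43.15 ⇒ y_E = 53.9375.
Then y_C = 60.2 − 0.4·53.9375 = 38.625.
Total output: 53.9375 + 38.625 = 92.5625.

92.5625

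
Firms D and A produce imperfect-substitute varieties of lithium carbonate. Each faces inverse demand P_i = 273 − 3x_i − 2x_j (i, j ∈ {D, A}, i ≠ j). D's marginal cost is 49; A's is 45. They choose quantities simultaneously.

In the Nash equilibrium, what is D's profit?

2310.1875

Firm D's profit: π = x_D(273 − 3x_D − 2x_A) − 49x_D.
∂π/∂x_D = 224 − 6x_D − 2x_A = 0 ⇒ x_D = 112/3 − (1/3)x_A.
Similarly x_A = 38 − (1/3)x_D.
Substituting the second reaction function into the first: x_D = 112/3 − (1/3)(38 − (1/3)x_D), which gives (8/9)x_D = 74/3 ⇒ x_D = 27.75.
Then x_A = 38 − (1/3)·27.75 = 28.75.
P_D = 273 − 3·27.75 − 2·28.75 = 132.25.
Profit = (132.25 − 49)·27.75 = 2310.1875.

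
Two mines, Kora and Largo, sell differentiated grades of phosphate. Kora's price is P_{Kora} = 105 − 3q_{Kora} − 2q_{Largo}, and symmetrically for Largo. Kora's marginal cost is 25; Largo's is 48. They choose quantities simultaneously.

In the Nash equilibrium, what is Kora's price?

Mine Kora's profit: π = q_{Kora}(105 − 3q_{Kora} − 2q_{Largo}) − 25q_{Kora}.
∂π/∂q_{Kora} = 80 − 6q_{Kora} − 2q_{Largo} = 0 ⇒ q_{Kora} = 40/3 − (1/3)q_{Largo}.
Similarly q_{Largo} = 9.5 − (1/3)q_{Kora}.
Plugging q_{Largo} into Kora's best response: q_{Kora} = 40/3 − (1/3)(9.5 − (1/3)q_{Kora}) ⇒ (8/9)q_{Kora} = 61/6, so q_{Kora} = 11.4375.
Then q_{Largo} = 9.5 − (1/3)·11.4375 = 5.6875.
P_{Kora} = 105 − 3·11.4375 − 2·5.6875 = 59.3125.

59.3125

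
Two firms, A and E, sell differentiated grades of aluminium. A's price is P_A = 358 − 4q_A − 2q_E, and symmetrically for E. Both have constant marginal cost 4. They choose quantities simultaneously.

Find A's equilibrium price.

Firm A's profit: π = q_A(358 − 4q_A − 2q_E) − 4q_A.
∂π/∂q_A = 354 − 8q_A − 2q_E = 0 ⇒ q_A = 44.25 − 0.25q_E.
The game is symmetric, so in equilibrium q_E = q_A: the reaction function gives 1.25q_A = 44.25, hence q_A = 35.4.
P_A = 358 − 4·35.4 − 2·35.4 = 145.6.

145.6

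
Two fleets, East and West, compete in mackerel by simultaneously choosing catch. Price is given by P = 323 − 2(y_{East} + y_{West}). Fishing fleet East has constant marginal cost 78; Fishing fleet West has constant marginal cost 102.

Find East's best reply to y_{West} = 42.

40.25

Fishing fleet East's profit: π = y_{East}(323 − 2(y_{East} + y_{West})) − 78y_{East}.
∂π/∂y_{East} = 245 − 4y_{East} − 2y_{West} = 0, so y_{East} = 61.25 − 0.5y_{West}.
At y_{West} = 42: y_{East} = 61.25 − 0.5·42 = 40.25.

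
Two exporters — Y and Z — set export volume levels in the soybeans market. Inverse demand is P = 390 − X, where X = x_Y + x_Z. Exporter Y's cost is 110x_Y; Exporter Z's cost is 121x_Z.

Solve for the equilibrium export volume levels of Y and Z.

Exporter Y's profit: π = x_Y(390 − (x_Y + x_Z)) − 110x_Y.
∂π/∂x_Y = 280 − 2x_Y − x_Z = 0, so x_Y = 140 − 0.5x_Z.
By the same steps for Z: x_Z = 134.5 − 0.5x_Y.
Substituting the second reaction function into the first: x_Y = 140 − 0.5(134.5 − 0.5x_Y), which gives 0.75x_Y = 72.75 ⇒ x_Y = 97.
Then x_Z = 134.5 − 0.5·97 = 86.

97, 86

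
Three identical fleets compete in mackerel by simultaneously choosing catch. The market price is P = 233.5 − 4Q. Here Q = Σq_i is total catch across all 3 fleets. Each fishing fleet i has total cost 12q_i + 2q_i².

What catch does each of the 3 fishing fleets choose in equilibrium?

11.075

A representative fishing fleet's profit is π_i = q_i(233.5 − 4Q) − 12q_i − 2q_i², with Q = q_i + Σ_{j≠i} q_j.
First-order condition: 221.5 − 12q_i − 4Σ_{j≠i} q_j = 0.
In a symmetric equilibrium every fishing fleet chooses the same q, so Σ_{j≠i} q_j = 2q. The condition becomes 221.5 − 20q = 0, giving q = 221.5/20 = 11.075.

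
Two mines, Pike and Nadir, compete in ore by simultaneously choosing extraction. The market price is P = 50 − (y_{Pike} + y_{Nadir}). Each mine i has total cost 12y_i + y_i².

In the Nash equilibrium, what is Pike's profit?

Mine Pike's profit: π = y_{Pike}(50 − (y_{Pike} + y_{Nadir})) − 12y_{Pike} − y_{Pike}².
∂π/∂y_{Pike} = 38 − 4y_{Pike} − y_{Nadir} = 0, so y_{Pike} = 9.5 − 0.25y_{Nadir}.
The game is symmetric, so in equilibrium y_{Nadir} = y_{Pike}: the reaction function gives 1.25y_{Pike} = 9.5, hence y_{Pike} = 7.6.
Price P = 50 − 15.2 = 34.8.
Pike's profit: (34.8 − 12)·7.6 − (7.6)² = 115.52.

115.52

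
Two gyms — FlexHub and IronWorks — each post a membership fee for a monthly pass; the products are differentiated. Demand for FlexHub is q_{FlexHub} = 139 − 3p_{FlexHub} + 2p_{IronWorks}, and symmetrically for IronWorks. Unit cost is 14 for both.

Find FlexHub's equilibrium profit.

2929.6875

FlexHub's profit: π = (p_{FlexHub} − 14)(139 − 3p_{FlexHub} + 2p_{IronWorks}).
∂π/∂p_{FlexHub} = 181 − 6p_{FlexHub} + 2p_{IronWorks} = 0 ⇒ p_{FlexHub} = 181/6 + (1/3)p_{IronWorks}.
Setting p_{FlexHub} = p_{IronWorks} in the reaction function: p_{FlexHub} = 181/6 + (1/3)p_{FlexHub}, so p_{FlexHub} = (181/6) / (2/3) = 45.25.
q_{FlexHub} = 139 − 3·45.25 + 2·45.25 = 93.75.
Profit = (45.25 − 14)·93.75 = 2929.6875.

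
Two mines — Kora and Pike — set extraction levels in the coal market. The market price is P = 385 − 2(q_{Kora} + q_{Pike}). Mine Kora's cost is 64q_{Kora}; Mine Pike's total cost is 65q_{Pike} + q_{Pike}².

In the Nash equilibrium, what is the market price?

192.6

Mine Kora's profit: π = q_{Kora}(385 − 2(q_{Kora} + q_{Pike})) − 64q_{Kora}.
∂π/∂q_{Kora} = 321 − 4q_{Kora} − 2q_{Pike} = 0, so q_{Kora} = 80.25 − 0.5q_{Pike}.
For Pike: ∂π/∂q_{Pike} = 320 − 6q_{Pike} − 2q_{Kora} = 0 ⇒ q_{Pike} = 160/3 − (1/3)q_{Kora}.
Solving the two reaction functions simultaneously: (1 − (−0.5)(−1/3))q_{Kora} = 80.25 − 0.5·(160/3), so (5/6)q_{Kora} = 643/12 and q_{Kora} = 64.3.
Then q_{Pike} = 160/3 − (1/3)·64.3 = 31.9.
Equilibrium price: P = 385 − 2·96.2 = 192.6.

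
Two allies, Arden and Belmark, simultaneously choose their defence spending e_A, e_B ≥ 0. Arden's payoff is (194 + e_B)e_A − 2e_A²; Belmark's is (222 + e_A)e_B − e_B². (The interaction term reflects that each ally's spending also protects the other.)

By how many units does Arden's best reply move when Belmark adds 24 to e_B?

6

Expanding Arden's payoff: 194e_A + e_Be_A − 2e_A².
∂π/∂e_A = 194 + e_B − 4e_A = 0, so e_A = 48.5 + 0.25e_B.
The reaction-function slope is 0.25, so a 24-unit rise in e_B moves e_A by 0.25 × 24 = 6. Arden's best response rises — the actions are strategic complements.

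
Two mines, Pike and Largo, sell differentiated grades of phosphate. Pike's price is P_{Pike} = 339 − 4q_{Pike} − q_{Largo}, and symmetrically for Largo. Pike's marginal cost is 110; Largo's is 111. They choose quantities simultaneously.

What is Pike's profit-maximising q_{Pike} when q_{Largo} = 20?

Mine Pike's profit: π = q_{Pike}(339 − 4q_{Pike} − q_{Largo}) − 110q_{Pike}.
∂π/∂q_{Pike} = 229 − 8q_{Pike} − q_{Largo} = 0 ⇒ q_{Pike} = 28.625 − 0.125q_{Largo}.
At q_{Largo} = 20: q_{Pike} = 28.625 − 0.125·20 = 26.125.

26.125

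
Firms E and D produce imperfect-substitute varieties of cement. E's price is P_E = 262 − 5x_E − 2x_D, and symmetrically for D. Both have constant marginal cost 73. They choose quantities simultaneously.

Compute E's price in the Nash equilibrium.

Firm E's profit: π = x_E(262 − 5x_E − 2x_D) − 73x_E.
∂π/∂x_E = 189 − 10x_E − 2x_D = 0 ⇒ x_E = 18.9 − 0.2x_D.
Setting x_E = x_D in the reaction function: x_E = 18.9 − 0.2x_E, so x_E = 18.9 / 1.2 = 15.75.
P_E = 262 − 5·15.75 − 2·15.75 = 151.75.

151.75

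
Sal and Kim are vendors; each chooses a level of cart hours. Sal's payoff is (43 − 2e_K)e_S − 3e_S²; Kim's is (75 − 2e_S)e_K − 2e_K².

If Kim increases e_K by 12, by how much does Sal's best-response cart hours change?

Expanding Sal's payoff: 43e_S − 2e_Ke_S − 3e_S².
∂π/∂e_S = 43 − 2e_K − 6e_S = 0, so e_S = 43/6 − (1/3)e_K.
The reaction-function slope is −1/3, so a 12-unit rise in e_K moves e_S by −1/3 × 12 = −4. Sal's best response falls — the actions are strategic substitutes.

-4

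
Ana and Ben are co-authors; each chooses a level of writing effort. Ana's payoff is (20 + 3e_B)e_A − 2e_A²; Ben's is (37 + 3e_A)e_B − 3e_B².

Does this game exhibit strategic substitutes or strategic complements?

strategic complements

Expanding Ana's payoff: 20e_A + 3e_Be_A − 2e_A².
∂π/∂e_A = 20 + 3e_B − 4e_A = 0, so e_A = 5 + 0.75e_B.
The best-response slope de_A/de_B = 0.75 > 0: the reaction function is upward-sloping, so the choices are strategic complements.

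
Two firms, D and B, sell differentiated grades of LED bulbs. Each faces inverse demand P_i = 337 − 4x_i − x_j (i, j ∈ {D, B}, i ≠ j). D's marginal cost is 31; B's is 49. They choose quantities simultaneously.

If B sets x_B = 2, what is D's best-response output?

Firm D's profit: π = x_D(337 − 4x_D − x_B) − 31x_D.
∂π/∂x_D = 306 − 8x_D − x_B = 0 ⇒ x_D = 38.25 − 0.125x_B.
At x_B = 2: x_D = 38.25 − 0.125·2 = 38.

38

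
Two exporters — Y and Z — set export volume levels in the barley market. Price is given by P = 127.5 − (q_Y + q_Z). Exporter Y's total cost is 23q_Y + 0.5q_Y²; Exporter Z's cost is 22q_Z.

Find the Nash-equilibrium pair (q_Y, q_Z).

20.7, 42.4

Exporter Y's profit: π = q_Y(127.5 − (q_Y + q_Z)) − 23q_Y − 0.5q_Y².
∂π/∂q_Y = 104.5 − 3q_Y − q_Z = 0, so q_Y = 209/6 − (1/3)q_Z.
For Z: ∂π/∂q_Z = 105.5 − 2q_Z − q_Y = 0 ⇒ q_Z = 52.75 − 0.5q_Y.
Plugging q_Z into Y's best response: q_Y = 209/6 − (1/3)(52.75 − 0.5q_Y) ⇒ (5/6)q_Y = 17.25, so q_Y = 20.7.
Then q_Z = 52.75 − 0.5·20.7 = 42.4.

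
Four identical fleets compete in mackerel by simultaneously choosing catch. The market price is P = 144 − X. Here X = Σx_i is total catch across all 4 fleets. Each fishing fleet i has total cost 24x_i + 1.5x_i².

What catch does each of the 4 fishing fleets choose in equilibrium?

15

A representative fishing fleet's profit is π_i = x_i(144 − X) − 24x_i − 1.5x_i², with X = x_i + Σ_{j≠i} x_j.
First-order condition: 120 − 5x_i − Σ_{j≠i} x_j = 0.
In a symmetric equilibrium every fishing fleet chooses the same x, so Σ_{j≠i} x_j = 3x. The condition becomes 120 − 8x = 0, giving x = 120/8 = 15.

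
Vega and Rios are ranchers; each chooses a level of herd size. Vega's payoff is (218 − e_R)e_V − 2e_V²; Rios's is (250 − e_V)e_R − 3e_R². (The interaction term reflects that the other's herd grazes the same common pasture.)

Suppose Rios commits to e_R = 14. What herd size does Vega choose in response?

Expanding Vega's payoff: 218e_V − e_Re_V − 2e_V².
∂π/∂e_V = 218 − e_R − 4e_V = 0, so e_V = 54.5 − 0.25e_R.
At e_R = 14: e_V = 54.5 − 0.25·14 = 51.

51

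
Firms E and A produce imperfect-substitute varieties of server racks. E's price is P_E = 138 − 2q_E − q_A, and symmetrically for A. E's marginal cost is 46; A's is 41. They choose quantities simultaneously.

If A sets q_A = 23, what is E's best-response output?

Firm E's profit: π = q_E(138 − 2q_E − q_A) − 46q_E.
∂π/∂q_E = 92 − 4q_E − q_A = 0 ⇒ q_E = 23 − 0.25q_A.
At q_A = 23: q_E = 23 − 0.25·23 = 17.25.

17.25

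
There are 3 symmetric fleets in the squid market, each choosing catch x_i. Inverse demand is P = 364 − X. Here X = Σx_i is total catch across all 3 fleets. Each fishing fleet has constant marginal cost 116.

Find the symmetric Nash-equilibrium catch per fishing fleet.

62

A representative fishing fleet's profit is π_i = x_i(364 − X) − 116x_i, with X = x_i + Σ_{j≠i} x_j.
First-order condition: 248 − 2x_i − Σ_{j≠i} x_j = 0.
In a symmetric equilibrium every fishing fleet chooses the same x, so Σ_{j≠i} x_j = 2x. The condition becomes 248 − 4x = 0, giving x = 248/4 = 62.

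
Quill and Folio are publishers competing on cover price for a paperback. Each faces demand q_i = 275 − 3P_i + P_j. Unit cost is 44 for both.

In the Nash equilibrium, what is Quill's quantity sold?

112.2

Quill's profit: π = (P_{Quill} − 44)(275 − 3P_{Quill} + P_{Folio}).
∂π/∂P_{Quill} = 407 − 6P_{Quill} + P_{Folio} = 0 ⇒ P_{Quill} = 407/6 + (1/6)P_{Folio}.
The game is symmetric, so in equilibrium P_{Folio} = P_{Quill}: the reaction function gives (5/6)P_{Quill} = 407/6, hence P_{Quill} = 81.4.
q_{Quill} = 275 − 3·81.4 + 81.4 = 112.2.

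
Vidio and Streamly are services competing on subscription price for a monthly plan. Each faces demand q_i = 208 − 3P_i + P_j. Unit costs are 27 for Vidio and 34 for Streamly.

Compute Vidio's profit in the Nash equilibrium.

2957.88

Vidio's profit: π = (P_{Vidio} − 27)(208 − 3P_{Vidio} + P_{Streamly}).
∂π/∂P_{Vidio} = 289 − 6P_{Vidio} + P_{Streamly} = 0 ⇒ P_{Vidio} = 289/6 + (1/6)P_{Streamly}.
Similarly P_{Streamly} = 155/3 + (1/6)P_{Vidio}.
Substituting the second reaction function into the first: P_{Vidio} = 289/6 + (1/6)(155/3 + (1/6)P_{Vidio}), which gives (35/36)P_{Vidio} = 511/9 ⇒ P_{Vidio} = 58.4.
Then P_{Streamly} = 155/3 + (1/6)·58.4 = 61.4.
q_{Vidio} = 208 − 3·58.4 + 61.4 = 94.2.
Profit = (58.4 − 27)·94.2 = 2957.88.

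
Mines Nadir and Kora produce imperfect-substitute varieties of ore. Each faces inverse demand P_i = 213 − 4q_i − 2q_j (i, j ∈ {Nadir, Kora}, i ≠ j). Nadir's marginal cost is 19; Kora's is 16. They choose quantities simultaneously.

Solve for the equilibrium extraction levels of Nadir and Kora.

Mine Nadir's profit: π = q_{Nadir}(213 − 4q_{Nadir} − 2q_{Kora}) − 19q_{Nadir}.
∂π/∂q_{Nadir} = 194 − 8q_{Nadir} − 2q_{Kora} = 0 ⇒ q_{Nadir} = 24.25 − 0.25q_{Kora}.
Similarly q_{Kora} = 24.625 − 0.25q_{Nadir}.
Plugging q_{Kora} into Nadir's best response: q_{Nadir} = 24.25 − 0.25(24.625 − 0.25q_{Nadir}) ⇒ 0.9375q_{Nadir} = 579/32, so q_{Nadir} = 19.3.
Then q_{Kora} = 24.625 − 0.25·19.3 = 19.8.

19.3, 19.8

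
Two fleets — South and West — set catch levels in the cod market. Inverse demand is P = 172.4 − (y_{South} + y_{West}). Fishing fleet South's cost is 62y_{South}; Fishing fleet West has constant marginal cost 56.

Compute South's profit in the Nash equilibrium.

1211.04

Fishing fleet South's profit: π = y_{South}(172.4 − (y_{South} + y_{West})) − 62y_{South}.
∂π/∂y_{South} = 110.4 − 2y_{South} − y_{West} = 0, so y_{South} = 55.2 − 0.5y_{West}.
By the same steps for West: y_{West} = 58.2 − 0.5y_{South}.
Substituting the second reaction function into the first: y_{South} = 55.2 − 0.5(58.2 − 0.5y_{South}), which gives 0.75y_{South} = 26.1 ⇒ y_{South} = 34.8.
Then y_{West} = 58.2 − 0.5·34.8 = 40.8.
Price P = 172.4 − 75.6 = 96.8.
South's profit: (96.8 − 62)·34.8 = 1211.04.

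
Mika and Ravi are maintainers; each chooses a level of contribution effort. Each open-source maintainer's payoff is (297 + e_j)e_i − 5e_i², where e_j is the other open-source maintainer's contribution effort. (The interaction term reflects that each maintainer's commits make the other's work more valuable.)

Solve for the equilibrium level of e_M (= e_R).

Mika's payoff is (297 + e_R)e_M − 5e_M².
∂π/∂e_M = 297 + e_R − 10e_M = 0, so e_M = 29.7 + 0.1e_R.
The game is symmetric, so in equilibrium e_R = e_M: the reaction function gives 0.9e_M = 29.7, hence e_M = 33.

33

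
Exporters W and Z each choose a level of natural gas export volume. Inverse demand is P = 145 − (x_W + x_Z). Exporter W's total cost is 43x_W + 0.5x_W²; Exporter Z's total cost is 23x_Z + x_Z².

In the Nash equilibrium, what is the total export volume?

Exporter W's profit: π = x_W(145 − (x_W + x_Z)) − 43x_W − 0.5x_W².
∂π/∂x_W = 102 − 3x_W − x_Z = 0, so x_W = 34 − (1/3)x_Z.
For Z: ∂π/∂x_Z = 122 − 4x_Z − x_W = 0 ⇒ x_Z = 30.5 − 0.25x_W.
Plugging x_Z into W's best response: x_W = 34 − (1/3)(30.5 − 0.25x_W) ⇒ (11/12)x_W = 143/6, so x_W = 26.
Then x_Z = 30.5 − 0.25·26 = 24.
Total export volume: 26 + 24 = 50.

50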